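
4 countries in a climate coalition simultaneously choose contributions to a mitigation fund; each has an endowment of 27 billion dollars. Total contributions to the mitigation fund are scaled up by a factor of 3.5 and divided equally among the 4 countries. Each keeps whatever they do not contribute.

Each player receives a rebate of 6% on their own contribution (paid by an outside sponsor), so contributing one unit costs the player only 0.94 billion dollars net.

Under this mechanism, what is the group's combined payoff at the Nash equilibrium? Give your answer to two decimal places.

The effective private return is (3.5/4) / 0.94 = 0.9309, which is still under 1, so the mechanism doesn't change anyone's dominant strategy: zero contribution.
At the Nash equilibrium no one contributes; group total payoff = 4 × 27 = 108.

108.00 billion dollars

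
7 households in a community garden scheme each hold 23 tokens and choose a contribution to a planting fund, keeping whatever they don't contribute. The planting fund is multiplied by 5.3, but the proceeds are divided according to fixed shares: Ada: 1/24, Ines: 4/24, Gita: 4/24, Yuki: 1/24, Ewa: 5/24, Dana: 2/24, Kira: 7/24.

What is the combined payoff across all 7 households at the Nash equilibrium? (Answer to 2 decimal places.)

Player j's private return per contributed unit is 5.3 × (j's share). Contributing is weakly dominant for j when that share is at least 1/5.3 = 0.1887, and contributing 0 is dominant otherwise.
The shares above 0.1887 belong to Ewa and Kira, contributing 23 each; the remaining 5 contribute 0. Total contributed: 46.
The planting fund pays out 5.3 × 46 = 243.80 in total (split across the unequal shares, but the aggregate is all that matters for the group sum).
The 5 free-riders keep 23 each, adding 115. Group total = 115 + 243.80 = 358.80.

358.80 tokens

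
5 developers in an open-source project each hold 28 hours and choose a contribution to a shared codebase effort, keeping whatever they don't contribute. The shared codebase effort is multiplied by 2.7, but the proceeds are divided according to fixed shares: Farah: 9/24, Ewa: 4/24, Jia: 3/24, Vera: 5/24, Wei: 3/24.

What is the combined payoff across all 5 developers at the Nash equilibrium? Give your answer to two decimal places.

187.60 hours

Each unit j contributes comes back to j as 2.7 × (j's share), so j prefers to contribute only if that share exceeds 1/2.7 = 0.3704; otherwise keeping the unit dominates.
The only share above 0.3704 is Farah's 9/24, contributing 28; the remaining 4 contribute 0. Total contributed: 28.
The shared codebase effort pays out 2.7 × 28 = 75.60 in total (split across the unequal shares, but the aggregate is all that matters for the group sum).
The 4 free-riders keep 28 each, adding 112. Group total = 112 + 75.60 = 187.60.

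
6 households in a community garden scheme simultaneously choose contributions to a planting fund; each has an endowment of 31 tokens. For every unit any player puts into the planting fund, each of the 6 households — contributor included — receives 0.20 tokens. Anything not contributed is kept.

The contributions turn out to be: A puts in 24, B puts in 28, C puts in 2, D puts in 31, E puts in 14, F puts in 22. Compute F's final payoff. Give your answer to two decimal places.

33.20 tokens

Total contributed: 24 + 28 + 2 + 31 + 14 + 22 = 121.
Each receives 0.20 × 121 = 24.20 from the planting fund.
F keeps 31 − 22 = 9, so F's payoff is 9 + 24.20 = 33.20.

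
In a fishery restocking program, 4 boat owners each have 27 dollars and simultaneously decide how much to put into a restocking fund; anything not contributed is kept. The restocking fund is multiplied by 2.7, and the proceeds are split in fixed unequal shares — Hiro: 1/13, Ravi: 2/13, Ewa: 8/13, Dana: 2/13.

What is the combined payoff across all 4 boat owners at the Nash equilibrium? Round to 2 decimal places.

Each unit j contributes comes back to j as 2.7 × (j's share), so j prefers to contribute only if that share exceeds 1/2.7 = 0.3704; otherwise keeping the unit dominates.
Only Ewa (8/13) clears that bar, contributing 27; the remaining 3 contribute 0. Total contributed: 27.
The restocking fund pays out 2.7 × 27 = 72.90 in total (split across the unequal shares, but the aggregate is all that matters for the group sum).
The 3 free-riders keep 27 each, adding 81. Group total = 81 + 72.90 = 153.90.

153.90 dollars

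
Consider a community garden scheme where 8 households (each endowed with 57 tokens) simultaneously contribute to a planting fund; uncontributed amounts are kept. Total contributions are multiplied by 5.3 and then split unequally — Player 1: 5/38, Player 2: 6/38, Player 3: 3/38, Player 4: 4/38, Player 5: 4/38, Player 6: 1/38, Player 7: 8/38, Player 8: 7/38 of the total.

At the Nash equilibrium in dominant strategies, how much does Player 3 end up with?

80.85 tokens

Player j's private return per contributed unit is 5.3 × (j's share). Contributing is weakly dominant for j when that share is at least 1/5.3 = 0.1887, and contributing 0 is dominant otherwise.
Player 7 alone (share 8/38) is above the threshold, contributing 57; the remaining 7 contribute 0. Total contributed: 57.
Player 3 keeps 57 and receives 5.3 × 57 × 3/38 = 23.85 from the planting fund, for a payoff of 80.85.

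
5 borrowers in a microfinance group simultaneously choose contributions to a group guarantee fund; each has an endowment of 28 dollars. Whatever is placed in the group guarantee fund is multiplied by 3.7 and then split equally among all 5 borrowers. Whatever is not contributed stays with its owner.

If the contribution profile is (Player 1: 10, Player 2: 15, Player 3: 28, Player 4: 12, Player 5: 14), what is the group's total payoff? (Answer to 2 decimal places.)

353.30 dollars

Total contributed: 10 + 15 + 28 + 12 + 14 = 79; total kept: 5 × 28 − 79 = 61.
The group guarantee fund pays out 3.7 × 79 = 292.30 in aggregate.
Group total = 61 + 292.30 = 353.30.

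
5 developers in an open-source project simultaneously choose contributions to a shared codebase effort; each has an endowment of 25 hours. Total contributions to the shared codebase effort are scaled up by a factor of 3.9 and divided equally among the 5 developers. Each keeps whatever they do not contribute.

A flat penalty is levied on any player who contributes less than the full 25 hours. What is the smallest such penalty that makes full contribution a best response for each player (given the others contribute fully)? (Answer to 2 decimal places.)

5.50 hours

Given the others contribute fully, the best deviation is to contribute 0 (any partial contribution still incurs the fine and gives up units whose private return 0.7800 is below 1).
Deviating from 25 to 0 saves 25 hours but forfeits the deviator's share of the drop in the shared codebase effort: 3.9/5 × 25 = 19.50.
So the deviation gain is 25 − 19.50 = 5.50, and the fine must be at least 5.50 hours to wipe it out.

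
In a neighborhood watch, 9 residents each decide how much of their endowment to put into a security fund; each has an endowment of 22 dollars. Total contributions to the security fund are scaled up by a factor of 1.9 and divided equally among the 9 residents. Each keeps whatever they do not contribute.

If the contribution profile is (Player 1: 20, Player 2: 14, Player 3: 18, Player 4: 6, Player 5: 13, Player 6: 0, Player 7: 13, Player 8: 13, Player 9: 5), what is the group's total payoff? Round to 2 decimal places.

Total contributed: 20 + 14 + 18 + 6 + 13 + 0 + 13 + 13 + 5 = 102; total kept: 9 × 22 − 102 = 96.
The security fund pays out 1.9 × 102 = 193.80 in aggregate.
Group total = 96 + 193.80 = 289.80.

289.80 dollars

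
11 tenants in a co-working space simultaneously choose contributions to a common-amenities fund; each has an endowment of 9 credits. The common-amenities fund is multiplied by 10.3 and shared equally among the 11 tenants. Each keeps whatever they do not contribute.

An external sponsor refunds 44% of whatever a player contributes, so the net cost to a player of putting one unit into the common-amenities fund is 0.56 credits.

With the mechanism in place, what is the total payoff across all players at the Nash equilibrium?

Under the mechanism each unit contributed yields (10.3/11) / 0.56 = 1.6721 back to its contributor per unit of net cost, which exceeds 1, making full contribution the dominant choice for everyone.
So the Nash equilibrium is full contribution by all 11; the group earns 11 × (9 × 0.44 + 10.3 × 9) = 1063.26.

1063.26 credits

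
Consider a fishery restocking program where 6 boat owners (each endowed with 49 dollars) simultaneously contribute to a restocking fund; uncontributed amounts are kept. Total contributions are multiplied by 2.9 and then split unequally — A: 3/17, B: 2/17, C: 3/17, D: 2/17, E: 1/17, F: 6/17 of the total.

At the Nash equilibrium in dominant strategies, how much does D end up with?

65.72 dollars

A player with share s gets back 2.9·s per unit contributed, so full contribution is dominant for anyone with s > 1/2.9 = 0.3448 and zero contribution is dominant for anyone below.
The only share above 0.3448 is F's 6/17, contributing 49; the remaining 5 contribute 0. Total contributed: 49.
D keeps 49 and receives 2.9 × 49 × 2/17 = 16.72 from the restocking fund, for a payoff of 65.72.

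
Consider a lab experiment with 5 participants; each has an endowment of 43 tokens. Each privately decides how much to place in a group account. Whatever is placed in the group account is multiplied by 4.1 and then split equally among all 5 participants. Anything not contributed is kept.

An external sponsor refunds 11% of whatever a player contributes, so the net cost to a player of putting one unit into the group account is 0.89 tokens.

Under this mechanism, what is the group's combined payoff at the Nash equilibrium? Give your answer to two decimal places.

215.00 tokens

The effective private return is (4.1/5) / 0.89 = 0.9213, which is still under 1, so the mechanism doesn't change anyone's dominant strategy: zero contribution.
Everyone keeps their endowment and the group total is 5 × 43 = 215.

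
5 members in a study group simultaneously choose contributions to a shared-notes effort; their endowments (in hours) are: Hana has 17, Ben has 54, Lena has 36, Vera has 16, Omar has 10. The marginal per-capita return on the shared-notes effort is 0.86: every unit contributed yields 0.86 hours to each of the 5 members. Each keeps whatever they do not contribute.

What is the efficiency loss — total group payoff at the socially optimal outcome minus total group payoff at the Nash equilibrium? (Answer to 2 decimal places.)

The private return per contributed unit is 0.86 < 1 for everyone, so the Nash equilibrium is zero contribution and the group total is Σ E_j = 17 + 54 + 36 + 16 + 10 = 133.
Each contributed unit returns 4.300 to the group, so the social optimum is full contribution by everyone: group total = 4.300 × 133 = 571.90.
Efficiency loss = (4.300 − 1) × 133 = 438.90.

438.90 hours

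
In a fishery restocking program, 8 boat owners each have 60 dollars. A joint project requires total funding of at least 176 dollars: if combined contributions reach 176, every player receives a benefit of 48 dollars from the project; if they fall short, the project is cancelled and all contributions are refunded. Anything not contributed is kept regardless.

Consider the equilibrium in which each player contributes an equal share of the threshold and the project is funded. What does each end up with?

Equal share of the threshold: 176/8 = 22.
At this profile no one gains by cutting their contribution: any cut drops the total below 176, the project is cancelled, contributions are refunded, and the deviator ends with 60, which is less than 60 − 22 + 48 = 86. Contributing more than 22 just wastes the excess. So contributing exactly 22 is a best response.
Each player's payoff: 60 − 22 + 48 = 86.

86 dollars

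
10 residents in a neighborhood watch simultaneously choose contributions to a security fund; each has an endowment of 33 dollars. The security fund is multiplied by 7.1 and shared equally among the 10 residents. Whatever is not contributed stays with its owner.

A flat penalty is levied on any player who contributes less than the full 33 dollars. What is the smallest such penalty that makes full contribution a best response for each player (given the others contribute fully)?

9.57 dollars

Given the others contribute fully, the best deviation is to contribute 0 (any partial contribution still incurs the fine and gives up units whose private return 0.7100 is below 1).
Deviating from 33 to 0 saves 33 dollars but forfeits the deviator's share of the drop in the security fund: 7.1/10 × 33 = 23.43.
So the deviation gain is 33 − 23.43 = 9.57, and the fine must be at least 9.57 dollars to wipe it out.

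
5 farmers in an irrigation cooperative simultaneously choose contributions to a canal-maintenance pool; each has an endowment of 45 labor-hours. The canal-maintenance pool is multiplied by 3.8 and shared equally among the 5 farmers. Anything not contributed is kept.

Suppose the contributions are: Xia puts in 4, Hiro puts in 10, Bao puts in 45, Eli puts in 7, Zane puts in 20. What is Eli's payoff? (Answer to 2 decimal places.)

103.36 labor-hours

Total contributed: 4 + 10 + 45 + 7 + 20 = 86.
Each receives 3.8 × 86 / 5 = 65.36 from the canal-maintenance pool.
Eli keeps 45 − 7 = 38, so Eli's payoff is 38 + 65.36 = 103.36.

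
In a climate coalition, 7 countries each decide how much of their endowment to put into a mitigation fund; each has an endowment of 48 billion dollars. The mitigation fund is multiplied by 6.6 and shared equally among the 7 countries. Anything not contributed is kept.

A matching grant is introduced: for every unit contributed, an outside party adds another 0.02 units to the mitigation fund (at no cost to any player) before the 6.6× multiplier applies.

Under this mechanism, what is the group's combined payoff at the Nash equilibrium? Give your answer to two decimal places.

The effective private return is 6.6 × 1.02 / 7 = 0.9617, which is still under 1, so the mechanism doesn't change anyone's dominant strategy: zero contribution.
Everyone keeps their endowment and the group total is 7 × 48 = 336.

336.00 billion dollars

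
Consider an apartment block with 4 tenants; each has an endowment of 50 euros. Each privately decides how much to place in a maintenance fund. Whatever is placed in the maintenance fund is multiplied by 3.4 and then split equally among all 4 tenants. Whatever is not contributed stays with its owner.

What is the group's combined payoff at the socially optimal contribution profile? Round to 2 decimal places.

Each contributed unit returns 3.400 to the group as a whole (0.8500 to each of 4 players), which exceeds 1, so the social optimum is full contribution: group total = 3.400 × 200 = 680.00.

680.00 euros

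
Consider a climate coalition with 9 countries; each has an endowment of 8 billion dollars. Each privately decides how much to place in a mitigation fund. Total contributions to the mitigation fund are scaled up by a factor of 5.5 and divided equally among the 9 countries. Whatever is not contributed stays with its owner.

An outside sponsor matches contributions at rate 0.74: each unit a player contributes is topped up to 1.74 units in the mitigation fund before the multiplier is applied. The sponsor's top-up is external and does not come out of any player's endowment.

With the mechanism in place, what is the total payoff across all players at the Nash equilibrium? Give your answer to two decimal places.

The effective private return per unit is now 5.5 × 1.74 / 9 = 1.0633 > 1, so every player's dominant strategy flips to full contribution.
So the Nash equilibrium is full contribution by all 9; the group earns 5.5 × 1.74 × 72 = 689.04.

689.04 billion dollars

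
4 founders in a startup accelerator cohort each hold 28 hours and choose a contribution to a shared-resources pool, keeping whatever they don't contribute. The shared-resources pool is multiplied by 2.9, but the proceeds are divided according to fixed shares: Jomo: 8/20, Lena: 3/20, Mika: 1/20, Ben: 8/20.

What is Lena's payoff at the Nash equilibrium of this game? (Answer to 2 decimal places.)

Each unit j contributes comes back to j as 2.9 × (j's share), so j prefers to contribute only if that share exceeds 1/2.9 = 0.3448; otherwise keeping the unit dominates.
Jomo and Ben are above the threshold, contributing 28 each; the remaining 2 contribute 0. Total contributed: 56.
Lena keeps 28 and receives 2.9 × 56 × 3/20 = 24.36 from the shared-resources pool, for a payoff of 52.36.

52.36 hours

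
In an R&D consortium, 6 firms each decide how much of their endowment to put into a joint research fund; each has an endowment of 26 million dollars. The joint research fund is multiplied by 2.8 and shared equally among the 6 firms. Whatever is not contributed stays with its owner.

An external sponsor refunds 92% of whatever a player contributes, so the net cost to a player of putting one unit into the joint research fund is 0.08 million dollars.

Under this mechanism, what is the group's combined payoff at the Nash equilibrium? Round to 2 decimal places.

580.32 million dollars

The effective private return per unit is now (2.8/6) / 0.08 = 5.8333 > 1, so every player's dominant strategy flips to full contribution.
At the Nash equilibrium everyone contributes 26. Group total payoff = 6 × (26 × 0.92 + 2.8 × 26) = 580.32.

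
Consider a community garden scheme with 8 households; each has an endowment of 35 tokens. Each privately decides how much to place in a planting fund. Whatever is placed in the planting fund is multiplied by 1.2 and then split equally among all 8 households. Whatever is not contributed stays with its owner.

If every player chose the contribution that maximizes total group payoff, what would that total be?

336.00 tokens

Each contributed unit returns 1.200 to the group as a whole (0.1500 to each of 8 players), which exceeds 1, so the social optimum is full contribution: group total = 1.200 × 280 = 336.00.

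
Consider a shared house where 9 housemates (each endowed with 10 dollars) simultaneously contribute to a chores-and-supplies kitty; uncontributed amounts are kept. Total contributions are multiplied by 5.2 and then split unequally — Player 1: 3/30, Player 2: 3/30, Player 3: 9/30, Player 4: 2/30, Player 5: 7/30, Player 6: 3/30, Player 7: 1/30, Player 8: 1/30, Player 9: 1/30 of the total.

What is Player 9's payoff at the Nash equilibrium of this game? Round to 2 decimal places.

For player j, contributing a unit is worthwhile iff 5.2 × (j's share) ≥ 1, i.e. iff j's share is at least 0.1923.
Player 3 and Player 5 are above the threshold, contributing 10 each; the remaining 7 contribute 0. Total contributed: 20.
Player 9 keeps 10 and receives 5.2 × 20 × 1/30 = 3.47 from the chores-and-supplies kitty, for a payoff of 13.47.

13.47 dollars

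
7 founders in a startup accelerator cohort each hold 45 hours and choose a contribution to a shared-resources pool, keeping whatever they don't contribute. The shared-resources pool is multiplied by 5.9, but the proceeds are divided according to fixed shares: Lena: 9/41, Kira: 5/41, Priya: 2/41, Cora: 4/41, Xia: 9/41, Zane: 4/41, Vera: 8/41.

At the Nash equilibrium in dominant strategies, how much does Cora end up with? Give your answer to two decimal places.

122.71 hours

Player j's private return per contributed unit is 5.9 × (j's share). Contributing is weakly dominant for j when that share is at least 1/5.9 = 0.1695, and contributing 0 is dominant otherwise.
Lena, Xia and Vera clear that bar, contributing 45 each; the remaining 4 contribute 0. Total contributed: 135.
Cora keeps 45 and receives 5.9 × 135 × 4/41 = 77.71 from the shared-resources pool, for a payoff of 122.71.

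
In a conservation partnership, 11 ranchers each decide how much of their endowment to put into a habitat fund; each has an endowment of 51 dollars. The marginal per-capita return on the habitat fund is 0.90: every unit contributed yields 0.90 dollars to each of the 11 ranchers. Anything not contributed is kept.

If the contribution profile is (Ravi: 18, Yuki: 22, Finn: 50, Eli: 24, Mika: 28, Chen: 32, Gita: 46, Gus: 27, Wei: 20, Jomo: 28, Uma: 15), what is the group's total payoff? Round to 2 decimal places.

Total contributed: 18 + 22 + 50 + 24 + 28 + 32 + 46 + 27 + 20 + 28 + 15 = 310; total kept: 11 × 51 − 310 = 251.
The habitat fund pays out 0.90 × 11 × 310 = 3069.00 in aggregate.
Group total = 251 + 3069.00 = 3320.00.

3320.00 dollars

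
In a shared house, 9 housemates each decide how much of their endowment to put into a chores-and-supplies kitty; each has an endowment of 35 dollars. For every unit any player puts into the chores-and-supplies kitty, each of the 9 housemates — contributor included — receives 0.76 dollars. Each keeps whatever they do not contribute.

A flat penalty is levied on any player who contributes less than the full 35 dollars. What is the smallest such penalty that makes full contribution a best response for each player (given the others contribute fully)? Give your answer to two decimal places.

8.40 dollars

Given the others contribute fully, the best deviation is to contribute 0 (any partial contribution still incurs the fine and gives up units whose private return 0.76 is below 1).
Deviating from 35 to 0 saves 35 dollars but forfeits the deviator's share of the drop in the chores-and-supplies kitty: 0.76 × 35 = 26.60.
So the deviation gain is 35 − 26.60 = 8.40, and the fine must be at least 8.40 dollars to wipe it out.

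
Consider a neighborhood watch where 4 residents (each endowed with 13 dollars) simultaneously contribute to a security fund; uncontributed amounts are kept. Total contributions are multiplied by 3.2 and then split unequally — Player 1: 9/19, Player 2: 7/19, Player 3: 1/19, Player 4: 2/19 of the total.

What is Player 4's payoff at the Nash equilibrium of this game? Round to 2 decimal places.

For player j, contributing a unit is worthwhile iff 3.2 × (j's share) ≥ 1, i.e. iff j's share is at least 0.3125.
Player 1 and Player 2 are above the threshold, contributing 13 each; the remaining 2 contribute 0. Total contributed: 26.
Player 4 keeps 13 and receives 3.2 × 26 × 2/19 = 8.76 from the security fund, for a payoff of 21.76.

21.76 dollars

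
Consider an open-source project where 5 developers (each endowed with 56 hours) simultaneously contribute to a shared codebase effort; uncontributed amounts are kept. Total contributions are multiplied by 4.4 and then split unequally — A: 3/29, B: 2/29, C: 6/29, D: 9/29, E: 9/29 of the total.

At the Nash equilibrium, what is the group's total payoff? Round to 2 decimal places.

Player j's private return per contributed unit is 4.4 × (j's share). Contributing is weakly dominant for j when that share is at least 1/4.4 = 0.2273, and contributing 0 is dominant otherwise.
D and E clear that bar, contributing 56 each; the remaining 3 contribute 0. Total contributed: 112.
The shared codebase effort pays out 4.4 × 112 = 492.80 in total (split across the unequal shares, but the aggregate is all that matters for the group sum).
The 3 free-riders keep 56 each, adding 168. Group total = 168 + 492.80 = 660.80.

660.80 hours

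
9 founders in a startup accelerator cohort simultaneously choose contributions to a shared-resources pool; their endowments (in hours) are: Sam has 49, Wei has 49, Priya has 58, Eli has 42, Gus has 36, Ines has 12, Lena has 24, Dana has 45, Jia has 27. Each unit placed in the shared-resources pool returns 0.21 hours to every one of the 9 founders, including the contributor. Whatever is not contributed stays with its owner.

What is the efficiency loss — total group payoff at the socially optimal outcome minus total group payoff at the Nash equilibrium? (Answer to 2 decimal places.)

The private return per contributed unit is 0.21 < 1 for everyone, so the Nash equilibrium is zero contribution and the group total is Σ E_j = 49 + 49 + 58 + 42 + 36 + 12 + 24 + 45 + 27 = 342.
Each contributed unit returns 1.890 to the group, so the social optimum is full contribution by everyone: group total = 1.890 × 342 = 646.38.
Efficiency loss = (1.890 − 1) × 342 = 304.38.

304.38 hours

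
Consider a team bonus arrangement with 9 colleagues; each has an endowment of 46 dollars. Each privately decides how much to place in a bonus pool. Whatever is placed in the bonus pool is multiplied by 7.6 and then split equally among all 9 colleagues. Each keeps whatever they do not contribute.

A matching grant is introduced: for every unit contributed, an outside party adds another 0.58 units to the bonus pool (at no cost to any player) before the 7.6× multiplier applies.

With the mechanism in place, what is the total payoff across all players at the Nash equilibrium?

4971.31 dollars

The effective private return per unit is now 7.6 × 1.58 / 9 = 1.3342 > 1, so every player's dominant strategy flips to full contribution.
At the Nash equilibrium everyone contributes 46. Group total payoff = 7.6 × 1.58 × 414 = 4971.31.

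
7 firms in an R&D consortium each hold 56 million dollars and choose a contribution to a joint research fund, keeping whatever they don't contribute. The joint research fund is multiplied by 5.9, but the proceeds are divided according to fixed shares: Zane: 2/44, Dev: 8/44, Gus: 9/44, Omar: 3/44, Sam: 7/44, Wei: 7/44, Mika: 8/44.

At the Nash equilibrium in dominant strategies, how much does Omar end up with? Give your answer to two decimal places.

123.58 million dollars

Player j's private return per contributed unit is 5.9 × (j's share). Contributing is weakly dominant for j when that share is at least 1/5.9 = 0.1695, and contributing 0 is dominant otherwise.
Dev, Gus and Mika clear that bar, contributing 56 each; the remaining 4 contribute 0. Total contributed: 168.
Omar keeps 56 and receives 5.9 × 168 × 3/44 = 67.58 from the joint research fund, for a payoff of 123.58.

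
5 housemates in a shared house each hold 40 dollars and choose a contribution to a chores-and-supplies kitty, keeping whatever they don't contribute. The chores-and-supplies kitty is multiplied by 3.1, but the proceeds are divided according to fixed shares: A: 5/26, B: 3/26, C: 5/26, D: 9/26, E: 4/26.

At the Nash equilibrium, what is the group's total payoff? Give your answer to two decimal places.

Player j's private return per contributed unit is 3.1 × (j's share). Contributing is weakly dominant for j when that share is at least 1/3.1 = 0.3226, and contributing 0 is dominant otherwise.
D alone (share 9/26) is above the threshold, contributing 40; the remaining 4 contribute 0. Total contributed: 40.
The chores-and-supplies kitty pays out 3.1 × 40 = 124.00 in total (split across the unequal shares, but the aggregate is all that matters for the group sum).
The 4 free-riders keep 40 each, adding 160. Group total = 160 + 124.00 = 284.00.

284.00 dollars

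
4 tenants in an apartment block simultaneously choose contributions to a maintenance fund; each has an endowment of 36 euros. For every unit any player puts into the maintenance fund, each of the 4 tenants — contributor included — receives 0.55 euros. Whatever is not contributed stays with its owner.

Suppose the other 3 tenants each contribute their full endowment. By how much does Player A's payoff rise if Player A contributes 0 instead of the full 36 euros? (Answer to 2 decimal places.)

16.20 euros

Switching from a contribution of 36 to 0 lets Player A keep an extra 36 euros, but lowers the maintenance fund by 36, which costs Player A their own share of that drop: 0.55 × 36 = 19.80.
Net gain = 36 − 19.80 = 16.20. The private return per contributed unit (0.55) is below 1, so free-riding is indeed the best response regardless of what the others do.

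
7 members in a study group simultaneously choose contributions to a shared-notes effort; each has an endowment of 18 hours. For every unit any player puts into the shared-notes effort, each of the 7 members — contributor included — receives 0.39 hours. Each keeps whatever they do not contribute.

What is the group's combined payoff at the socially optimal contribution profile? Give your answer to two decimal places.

343.98 hours

Each contributed unit returns 2.730 to the group as a whole (0.39 to each of 7 players), which exceeds 1, so the social optimum is full contribution: group total = 2.730 × 126 = 343.98.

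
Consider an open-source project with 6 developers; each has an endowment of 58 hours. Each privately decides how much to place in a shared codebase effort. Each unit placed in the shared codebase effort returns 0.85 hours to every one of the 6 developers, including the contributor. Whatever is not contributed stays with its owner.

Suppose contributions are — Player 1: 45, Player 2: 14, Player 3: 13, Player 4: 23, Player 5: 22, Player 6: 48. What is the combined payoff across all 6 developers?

1024.50 hours

Total contributed: 45 + 14 + 13 + 23 + 22 + 48 = 165; total kept: 6 × 58 − 165 = 183.
The shared codebase effort pays out 0.85 × 6 × 165 = 841.50 in aggregate.
Group total = 183 + 841.50 = 1024.50.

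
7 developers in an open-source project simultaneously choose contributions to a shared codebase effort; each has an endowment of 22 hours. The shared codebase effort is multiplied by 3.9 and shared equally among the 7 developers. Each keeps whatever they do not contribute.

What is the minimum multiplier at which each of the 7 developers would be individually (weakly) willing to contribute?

A contributed unit returns (multiplier)/7 to its contributor.
This reaches 1 exactly when the multiplier is 7.

7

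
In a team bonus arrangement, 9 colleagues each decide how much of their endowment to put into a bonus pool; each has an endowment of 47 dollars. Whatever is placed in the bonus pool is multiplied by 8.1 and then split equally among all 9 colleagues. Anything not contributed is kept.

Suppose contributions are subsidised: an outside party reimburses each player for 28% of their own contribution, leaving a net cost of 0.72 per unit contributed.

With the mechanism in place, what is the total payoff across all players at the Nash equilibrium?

The effective private return per unit is now (8.1/9) / 0.72 = 1.2500 > 1, so every player's dominant strategy flips to full contribution.
At the Nash equilibrium everyone contributes 47. Group total payoff = 9 × (47 × 0.28 + 8.1 × 47) = 3544.74.

3544.74 dollars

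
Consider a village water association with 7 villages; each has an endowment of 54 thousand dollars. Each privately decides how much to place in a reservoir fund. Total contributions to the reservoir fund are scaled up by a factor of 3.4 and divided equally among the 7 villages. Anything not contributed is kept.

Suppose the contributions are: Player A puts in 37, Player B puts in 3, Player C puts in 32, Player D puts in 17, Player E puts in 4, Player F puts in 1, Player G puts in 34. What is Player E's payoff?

Total contributed: 37 + 3 + 32 + 17 + 4 + 1 + 34 = 128.
Each receives 3.4 × 128 / 7 = 62.17 from the reservoir fund.
Player E keeps 54 − 4 = 50, so Player E's payoff is 50 + 62.17 = 112.17.

112.17 thousand dollars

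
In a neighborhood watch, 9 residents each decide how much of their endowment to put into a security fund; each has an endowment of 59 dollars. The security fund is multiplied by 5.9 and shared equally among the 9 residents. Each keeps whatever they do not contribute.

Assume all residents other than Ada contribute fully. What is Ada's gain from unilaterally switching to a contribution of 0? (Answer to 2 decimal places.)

Switching from a contribution of 59 to 0 lets Ada keep an extra 59 dollars, but lowers the security fund by 59, which costs Ada their own share of that drop: 5.9/9 × 59 = 38.68.
Net gain = 59 − 38.68 = 20.32. The private return per contributed unit (0.6556) is below 1, so free-riding is indeed the best response regardless of what the others do.

20.32 dollars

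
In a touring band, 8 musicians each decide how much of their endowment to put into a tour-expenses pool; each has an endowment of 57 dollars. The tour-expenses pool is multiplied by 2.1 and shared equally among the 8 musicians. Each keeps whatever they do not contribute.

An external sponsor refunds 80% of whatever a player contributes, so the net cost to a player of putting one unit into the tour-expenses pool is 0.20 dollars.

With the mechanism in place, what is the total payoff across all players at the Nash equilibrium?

The effective private return per unit is now (2.1/8) / 0.20 = 1.3125 > 1, so every player's dominant strategy flips to full contribution.
So the Nash equilibrium is full contribution by all 8; the group earns 8 × (57 × 0.80 + 2.1 × 57) = 1322.40.

1322.40 dollars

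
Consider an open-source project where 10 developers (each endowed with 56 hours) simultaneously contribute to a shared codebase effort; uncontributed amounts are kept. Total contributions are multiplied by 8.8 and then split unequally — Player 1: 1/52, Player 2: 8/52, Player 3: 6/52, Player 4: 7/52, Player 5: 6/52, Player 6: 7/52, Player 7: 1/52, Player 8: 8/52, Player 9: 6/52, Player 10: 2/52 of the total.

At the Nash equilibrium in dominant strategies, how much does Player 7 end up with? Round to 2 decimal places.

Each unit j contributes comes back to j as 8.8 × (j's share), so j prefers to contribute only if that share exceeds 1/8.8 = 0.1136; otherwise keeping the unit dominates.
Player 2, Player 3, Player 4, Player 5, Player 6, Player 8 and Player 9 are above the threshold, contributing 56 each; the remaining 3 contribute 0. Total contributed: 392.
Player 7 keeps 56 and receives 8.8 × 392 × 1/52 = 66.34 from the shared codebase effort, for a payoff of 122.34.

122.34 hours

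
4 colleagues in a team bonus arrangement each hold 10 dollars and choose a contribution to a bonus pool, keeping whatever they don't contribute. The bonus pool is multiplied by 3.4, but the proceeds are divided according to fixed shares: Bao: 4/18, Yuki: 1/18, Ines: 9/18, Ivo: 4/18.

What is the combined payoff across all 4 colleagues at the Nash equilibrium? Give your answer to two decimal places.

64.00 dollars

For player j, contributing a unit is worthwhile iff 3.4 × (j's share) ≥ 1, i.e. iff j's share is at least 0.2941.
Only Ines (9/18) clears that bar, contributing 10; the remaining 3 contribute 0. Total contributed: 10.
The bonus pool pays out 3.4 × 10 = 34.00 in total (split across the unequal shares, but the aggregate is all that matters for the group sum).
The 3 free-riders keep 10 each, adding 30. Group total = 30 + 34.00 = 64.00.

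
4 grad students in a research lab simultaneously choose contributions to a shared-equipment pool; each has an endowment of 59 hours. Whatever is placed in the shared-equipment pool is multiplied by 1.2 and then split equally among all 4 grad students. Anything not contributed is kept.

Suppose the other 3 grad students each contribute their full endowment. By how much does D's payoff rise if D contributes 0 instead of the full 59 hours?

41.30 hours

Switching from a contribution of 59 to 0 lets D keep an extra 59 hours, but lowers the shared-equipment pool by 59, which costs D their own share of that drop: 1.2/4 × 59 = 17.70.
Net gain = 59 − 17.70 = 41.30. The private return per contributed unit (0.3000) is below 1, so free-riding is indeed the best response regardless of what the others do.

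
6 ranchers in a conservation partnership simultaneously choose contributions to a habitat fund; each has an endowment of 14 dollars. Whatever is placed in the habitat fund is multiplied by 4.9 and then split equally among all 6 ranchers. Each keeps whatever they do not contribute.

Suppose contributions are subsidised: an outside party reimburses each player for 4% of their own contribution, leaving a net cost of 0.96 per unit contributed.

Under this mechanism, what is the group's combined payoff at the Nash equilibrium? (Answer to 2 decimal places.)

The effective private return is (4.9/6) / 0.96 = 0.8507, which is still under 1, so the mechanism doesn't change anyone's dominant strategy: zero contribution.
At the Nash equilibrium no one contributes; group total payoff = 6 × 14 = 84.

84.00 dollars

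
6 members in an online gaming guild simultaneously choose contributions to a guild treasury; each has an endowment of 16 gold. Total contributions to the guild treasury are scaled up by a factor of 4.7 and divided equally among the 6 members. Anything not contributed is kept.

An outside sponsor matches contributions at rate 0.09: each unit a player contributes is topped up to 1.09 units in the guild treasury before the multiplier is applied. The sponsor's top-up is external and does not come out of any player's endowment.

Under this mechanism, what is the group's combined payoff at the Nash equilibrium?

Even with the mechanism, each unit contributed returns only 4.7 × 1.09 / 6 = 0.8538 per unit of net cost, so contributing nothing is still dominant.
At the Nash equilibrium no one contributes; group total payoff = 6 × 16 = 96.

96.00 gold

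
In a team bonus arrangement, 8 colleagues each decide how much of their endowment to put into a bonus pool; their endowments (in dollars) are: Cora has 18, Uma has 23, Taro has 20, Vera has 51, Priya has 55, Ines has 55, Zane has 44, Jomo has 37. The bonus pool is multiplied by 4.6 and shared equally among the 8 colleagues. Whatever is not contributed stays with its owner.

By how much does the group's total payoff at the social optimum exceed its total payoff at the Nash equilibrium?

1090.80 dollars

The private return per contributed unit is 4.6/8 = 0.5750 < 1 for every player regardless of endowment, so the Nash equilibrium is zero contribution and the group total is Σ E_j = 18 + 23 + 20 + 51 + 55 + 55 + 44 + 37 = 303.
Each contributed unit returns 4.600 to the group, so the social optimum is full contribution by everyone: group total = 4.600 × 303 = 1393.80.
Efficiency loss = (4.600 − 1) × 303 = 1090.80.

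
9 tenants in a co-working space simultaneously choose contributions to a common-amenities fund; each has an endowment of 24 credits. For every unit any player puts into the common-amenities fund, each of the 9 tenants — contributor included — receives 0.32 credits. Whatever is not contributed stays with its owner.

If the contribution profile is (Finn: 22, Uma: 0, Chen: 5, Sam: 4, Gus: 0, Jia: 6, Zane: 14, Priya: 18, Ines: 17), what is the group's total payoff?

377.68 credits

Total contributed: 22 + 0 + 5 + 4 + 0 + 6 + 14 + 18 + 17 = 86; total kept: 9 × 24 − 86 = 130.
The common-amenities fund pays out 0.32 × 9 × 86 = 247.68 in aggregate.
Group total = 130 + 247.68 = 377.68.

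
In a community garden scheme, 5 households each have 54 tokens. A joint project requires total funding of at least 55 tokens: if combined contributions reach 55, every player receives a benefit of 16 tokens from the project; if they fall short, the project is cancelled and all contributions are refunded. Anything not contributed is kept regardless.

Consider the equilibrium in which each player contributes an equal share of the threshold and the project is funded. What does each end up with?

Equal share of the threshold: 55/5 = 11.
At this profile no one gains by cutting their contribution: any cut drops the total below 55, the project is cancelled, contributions are refunded, and the deviator ends with 54, which is less than 54 − 11 + 16 = 59. Contributing more than 11 just wastes the excess. So contributing exactly 11 is a best response.
Each player's payoff: 54 − 11 + 16 = 59.

59 tokens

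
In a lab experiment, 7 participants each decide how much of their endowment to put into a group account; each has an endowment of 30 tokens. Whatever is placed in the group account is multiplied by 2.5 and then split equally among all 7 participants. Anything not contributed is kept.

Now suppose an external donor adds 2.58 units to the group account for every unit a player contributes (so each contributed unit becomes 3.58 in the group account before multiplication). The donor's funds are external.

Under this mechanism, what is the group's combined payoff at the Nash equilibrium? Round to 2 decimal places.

With the mechanism, a contributed unit returns 2.5 × 3.58 / 7 = 1.2786 per unit of net cost to the contributor — now above 1 — so contributing fully is weakly dominant for every player.
At the Nash equilibrium everyone contributes 30. Group total payoff = 2.5 × 3.58 × 210 = 1879.50.

1879.50 tokens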